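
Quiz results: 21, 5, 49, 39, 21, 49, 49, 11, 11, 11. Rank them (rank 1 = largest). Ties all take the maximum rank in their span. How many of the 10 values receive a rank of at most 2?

0

Sorted (descending): 49, 49, 49, 39, 21, 21, 11, 11, 11, 5
The 3 values of 49 occupy positions 1–3 → each gets rank 3.
The 2 values of 21 occupy positions 5–6 → each gets rank 6.
The 3 values of 11 occupy positions 7–9 → each gets rank 9.
Ranks ≤ 2: {} → 0 values.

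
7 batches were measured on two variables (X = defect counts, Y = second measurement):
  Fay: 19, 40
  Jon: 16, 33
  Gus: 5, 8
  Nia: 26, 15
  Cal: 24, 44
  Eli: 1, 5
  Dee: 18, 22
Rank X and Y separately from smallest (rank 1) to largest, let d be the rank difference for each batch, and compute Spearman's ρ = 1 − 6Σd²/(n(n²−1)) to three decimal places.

0.607

Ranks of variable 1: 5, 3, 2, 7, 6, 1, 4
Ranks of variable 2: 6, 5, 2, 3, 7, 1, 4
d = r₁ − r₂: -1, -2, 0, 4, -1, 0, 0
d²: 1, 4, 0, 16, 1, 0, 0; Σd² = 22
ρ = 1 − 6·22/(7·48) = 1 − 132/336 = 0.607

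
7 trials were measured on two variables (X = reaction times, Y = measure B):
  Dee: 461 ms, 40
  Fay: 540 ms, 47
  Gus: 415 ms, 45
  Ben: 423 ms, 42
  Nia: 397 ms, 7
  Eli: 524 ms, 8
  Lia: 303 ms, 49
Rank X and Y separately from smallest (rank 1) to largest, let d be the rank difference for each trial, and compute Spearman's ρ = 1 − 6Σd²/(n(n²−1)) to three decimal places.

-0.107

Ranks of variable 1: 5, 7, 3, 4, 2, 6, 1
Ranks of variable 2: 3, 6, 5, 4, 1, 2, 7
d = r₁ − r₂: 2, 1, -2, 0, 1, 4, -6
d²: 4, 1, 4, 0, 1, 16, 36; Σd² = 62
ρ = 1 − 6·62/(7·48) = 1 − 372/336 = -0.107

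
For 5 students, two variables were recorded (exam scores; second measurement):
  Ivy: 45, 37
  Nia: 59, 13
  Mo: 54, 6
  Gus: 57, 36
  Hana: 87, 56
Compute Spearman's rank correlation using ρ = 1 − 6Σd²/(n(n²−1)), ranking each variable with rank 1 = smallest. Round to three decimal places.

0.300

Ranks of variable 1: 1, 4, 2, 3, 5
Ranks of variable 2: 4, 2, 1, 3, 5
d = r₁ − r₂: -3, 2, 1, 0, 0
d²: 9, 4, 1, 0, 0; Σd² = 14
ρ = 1 − 6·14/(5·24) = 1 − 84/120 = 0.300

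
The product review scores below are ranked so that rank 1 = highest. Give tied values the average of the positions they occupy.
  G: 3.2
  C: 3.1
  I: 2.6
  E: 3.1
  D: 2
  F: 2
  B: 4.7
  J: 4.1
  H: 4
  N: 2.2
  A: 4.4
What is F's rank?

10.5

Sorted (descending): 4.7, 4.4, 4.1, 4, 3.2, 3.1, 3.1, 2.6, 2.2, 2, 2
The 2 values of 3.1 occupy positions 6–7 → average rank (6+7)/2 = 6.5.
The 2 values of 2 occupy positions 10–11 → average rank (10+11)/2 = 10.5.
F has value 2 → rank 10.5.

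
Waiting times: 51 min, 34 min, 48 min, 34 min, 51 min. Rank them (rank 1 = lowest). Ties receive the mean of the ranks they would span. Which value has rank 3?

48

Sorted (ascending): 34, 34, 48, 51, 51
The 2 values of 34 occupy positions 1–2 → average rank (1+2)/2 = 1.5.
The 2 values of 51 occupy positions 4–5 → average rank (4+5)/2 = 4.5.
Rank 3 → value 48.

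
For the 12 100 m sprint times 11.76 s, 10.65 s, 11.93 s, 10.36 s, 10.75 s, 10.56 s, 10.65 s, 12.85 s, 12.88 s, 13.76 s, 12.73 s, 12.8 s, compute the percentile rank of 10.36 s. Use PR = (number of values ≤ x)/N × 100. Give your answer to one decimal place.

N = 12.
Strictly below 10.36: 0. Equal to 10.36: 1.
PR = 1/12 × 100 = 8.3

8.3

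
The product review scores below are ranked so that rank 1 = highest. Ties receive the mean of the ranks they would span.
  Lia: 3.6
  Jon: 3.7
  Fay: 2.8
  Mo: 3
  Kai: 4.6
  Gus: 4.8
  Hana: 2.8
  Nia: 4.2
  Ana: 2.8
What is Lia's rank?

Sorted (descending): 4.8, 4.6, 4.2, 3.7, 3.6, 3, 2.8, 2.8, 2.8
The 3 values of 2.8 occupy positions 7–9 → average rank 8.
Lia has value 3.6 → rank 5.

5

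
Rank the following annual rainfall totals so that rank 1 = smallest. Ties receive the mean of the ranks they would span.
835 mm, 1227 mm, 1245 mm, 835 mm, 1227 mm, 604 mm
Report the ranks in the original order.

Sorted (ascending): 604, 835, 835, 1227, 1227, 1245
The 2 values of 835 occupy positions 2–3 → average rank (2+3)/2 = 2.5.
The 2 values of 1227 occupy positions 4–5 → average rank (4+5)/2 = 4.5.

2.5, 4.5, 6, 2.5, 4.5, 1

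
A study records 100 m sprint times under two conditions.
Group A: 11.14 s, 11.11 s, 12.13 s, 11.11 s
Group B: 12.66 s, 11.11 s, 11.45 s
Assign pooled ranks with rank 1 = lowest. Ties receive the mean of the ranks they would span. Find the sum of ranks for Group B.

Sorted (ascending): 11.11, 11.11, 11.11, 11.14, 11.45, 12.13, 12.66
The 3 values of 11.11 occupy positions 1–3 → average rank 2.
Group B values → pooled ranks: 12.66→7, 11.11→2, 11.45→5
Rank sum = 7 + 2 + 5 = 14

14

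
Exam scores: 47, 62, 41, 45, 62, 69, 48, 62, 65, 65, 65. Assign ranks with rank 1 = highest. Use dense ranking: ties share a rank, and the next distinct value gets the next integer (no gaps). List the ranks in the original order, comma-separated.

5, 3, 7, 6, 3, 1, 4, 3, 2, 2, 2

Sorted (descending): 69, 65, 65, 65, 62, 62, 62, 48, 47, 45, 41
The 3 values of 65 share dense rank 2.
The 3 values of 62 share dense rank 3.
Remaining distinct values take the next consecutive integers.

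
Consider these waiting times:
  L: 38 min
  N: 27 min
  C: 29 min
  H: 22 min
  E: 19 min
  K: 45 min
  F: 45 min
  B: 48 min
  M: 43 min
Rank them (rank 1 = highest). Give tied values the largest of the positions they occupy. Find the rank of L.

Sorted (descending): 48, 45, 45, 43, 38, 29, 27, 22, 19
The 2 values of 45 occupy positions 2–3 → each gets rank 3.
L has value 38 min → rank 5.

5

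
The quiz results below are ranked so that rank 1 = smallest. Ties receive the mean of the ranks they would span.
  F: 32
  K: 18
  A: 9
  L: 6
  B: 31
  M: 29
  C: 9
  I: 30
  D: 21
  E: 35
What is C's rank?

2.5

Sorted (ascending): 6, 9, 9, 18, 21, 29, 30, 31, 32, 35
The 2 values of 9 occupy positions 2–3 → average rank (2+3)/2 = 2.5.
C has value 9 → rank 2.5.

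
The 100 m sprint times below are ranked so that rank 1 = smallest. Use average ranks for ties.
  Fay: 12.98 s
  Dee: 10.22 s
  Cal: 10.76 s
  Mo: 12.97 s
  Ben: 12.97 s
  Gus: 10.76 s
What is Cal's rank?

Sorted (ascending): 10.22, 10.76, 10.76, 12.97, 12.97, 12.98
The 2 values of 10.76 occupy positions 2–3 → average rank (2+3)/2 = 2.5.
The 2 values of 12.97 occupy positions 4–5 → average rank (4+5)/2 = 4.5.
Cal has value 10.76 s → rank 2.5.

2.5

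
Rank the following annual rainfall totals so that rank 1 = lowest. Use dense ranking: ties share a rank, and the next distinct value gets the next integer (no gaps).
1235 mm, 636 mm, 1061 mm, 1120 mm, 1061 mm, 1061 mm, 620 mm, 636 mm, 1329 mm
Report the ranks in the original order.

Sorted (ascending): 620, 636, 636, 1061, 1061, 1061, 1120, 1235, 1329
The 2 values of 636 share dense rank 2.
The 3 values of 1061 share dense rank 3.
Remaining distinct values take the next consecutive integers.

5, 2, 3, 4, 3, 3, 1, 2, 6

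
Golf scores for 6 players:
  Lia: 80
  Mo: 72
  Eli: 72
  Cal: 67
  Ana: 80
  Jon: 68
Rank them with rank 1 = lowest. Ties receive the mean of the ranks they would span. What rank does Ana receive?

5.5

Sorted (ascending): 67, 68, 72, 72, 80, 80
The 2 values of 72 occupy positions 3–4 → average rank (3+4)/2 = 3.5.
The 2 values of 80 occupy positions 5–6 → average rank (5+6)/2 = 5.5.
Ana has value 80 → rank 5.5.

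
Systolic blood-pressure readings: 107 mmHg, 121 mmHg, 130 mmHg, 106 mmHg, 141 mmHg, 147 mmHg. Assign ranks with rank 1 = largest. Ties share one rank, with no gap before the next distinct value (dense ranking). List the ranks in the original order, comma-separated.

Sorted (descending): 147, 141, 130, 121, 107, 106
No ties — each value takes its position as its rank.

5, 4, 3, 6, 2, 1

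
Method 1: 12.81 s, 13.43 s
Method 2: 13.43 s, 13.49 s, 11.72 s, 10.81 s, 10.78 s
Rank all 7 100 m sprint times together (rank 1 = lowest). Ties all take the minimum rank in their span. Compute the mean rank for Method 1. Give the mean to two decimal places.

4.50

Sorted (ascending): 10.78, 10.81, 11.72, 12.81, 13.43, 13.43, 13.49
The 2 values of 13.43 occupy positions 5–6 → each gets rank 5.
Method 1 values → pooled ranks: 12.81→4, 13.43→5
Mean rank = (4 + 5) / 2 = 4.50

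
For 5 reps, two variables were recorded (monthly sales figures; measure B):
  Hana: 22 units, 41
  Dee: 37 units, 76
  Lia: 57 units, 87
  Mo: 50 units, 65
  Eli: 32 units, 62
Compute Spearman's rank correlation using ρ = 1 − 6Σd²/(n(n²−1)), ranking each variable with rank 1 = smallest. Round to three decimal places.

0.900

Ranks of variable 1: 1, 3, 5, 4, 2
Ranks of variable 2: 1, 4, 5, 3, 2
d = r₁ − r₂: 0, -1, 0, 1, 0
d²: 0, 1, 0, 1, 0; Σd² = 2
ρ = 1 − 6·2/(5·24) = 1 − 12/120 = 0.900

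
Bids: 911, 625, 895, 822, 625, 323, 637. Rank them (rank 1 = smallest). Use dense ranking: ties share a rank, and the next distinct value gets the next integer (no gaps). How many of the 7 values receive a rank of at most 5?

6

Sorted (ascending): 323, 625, 625, 637, 822, 895, 911
The 2 values of 625 share dense rank 2.
Remaining distinct values take the next consecutive integers.
Ranks ≤ 5: {1, 2, 2, 3, 4, 5} → 6 values.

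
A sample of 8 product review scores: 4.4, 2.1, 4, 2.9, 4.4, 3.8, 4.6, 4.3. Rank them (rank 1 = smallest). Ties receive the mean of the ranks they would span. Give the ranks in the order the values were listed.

6.5, 1, 4, 2, 6.5, 3, 8, 5

Sorted (ascending): 2.1, 2.9, 3.8, 4, 4.3, 4.4, 4.4, 4.6
The 2 values of 4.4 occupy positions 6–7 → average rank (6+7)/2 = 6.5.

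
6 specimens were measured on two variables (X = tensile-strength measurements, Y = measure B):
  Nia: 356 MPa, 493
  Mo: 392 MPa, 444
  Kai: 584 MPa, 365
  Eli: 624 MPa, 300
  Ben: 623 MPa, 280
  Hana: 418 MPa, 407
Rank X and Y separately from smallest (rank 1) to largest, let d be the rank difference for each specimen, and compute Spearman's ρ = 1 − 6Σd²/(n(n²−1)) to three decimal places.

-0.943

Ranks of variable 1: 1, 2, 4, 6, 5, 3
Ranks of variable 2: 6, 5, 3, 2, 1, 4
d = r₁ − r₂: -5, -3, 1, 4, 4, -1
d²: 25, 9, 1, 16, 16, 1; Σd² = 68
ρ = 1 − 6·68/(6·35) = 1 − 408/210 = -0.943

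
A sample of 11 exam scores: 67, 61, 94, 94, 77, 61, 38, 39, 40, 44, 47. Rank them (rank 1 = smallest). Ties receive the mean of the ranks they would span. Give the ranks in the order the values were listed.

Sorted (ascending): 38, 39, 40, 44, 47, 61, 61, 67, 77, 94, 94
The 2 values of 61 occupy positions 6–7 → average rank (6+7)/2 = 6.5.
The 2 values of 94 occupy positions 10–11 → average rank (10+11)/2 = 10.5.

8, 6.5, 10.5, 10.5, 9, 6.5, 1, 2, 3, 4, 5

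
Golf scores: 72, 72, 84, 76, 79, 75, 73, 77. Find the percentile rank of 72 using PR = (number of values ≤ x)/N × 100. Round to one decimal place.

N = 8.
Strictly below 72: 0. Equal to 72: 2.
PR = 2/8 × 100 = 25.0

25.0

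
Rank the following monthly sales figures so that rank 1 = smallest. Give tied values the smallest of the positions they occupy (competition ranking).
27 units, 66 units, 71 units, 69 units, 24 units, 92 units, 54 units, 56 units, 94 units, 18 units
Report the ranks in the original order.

3, 6, 8, 7, 2, 9, 4, 5, 10, 1

Sorted (ascending): 18, 24, 27, 54, 56, 66, 69, 71, 92, 94
No ties — each value takes its position as its rank.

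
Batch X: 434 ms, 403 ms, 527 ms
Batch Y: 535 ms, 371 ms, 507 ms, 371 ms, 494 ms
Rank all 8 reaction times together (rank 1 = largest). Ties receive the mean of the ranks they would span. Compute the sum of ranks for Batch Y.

23

Sorted (descending): 535, 527, 507, 494, 434, 403, 371, 371
The 2 values of 371 occupy positions 7–8 → average rank (7+8)/2 = 7.5.
Batch Y values → pooled ranks: 535→1, 371→7.5, 507→3, 371→7.5, 494→4
Rank sum = 1 + 7.5 + 3 + 7.5 + 4 = 23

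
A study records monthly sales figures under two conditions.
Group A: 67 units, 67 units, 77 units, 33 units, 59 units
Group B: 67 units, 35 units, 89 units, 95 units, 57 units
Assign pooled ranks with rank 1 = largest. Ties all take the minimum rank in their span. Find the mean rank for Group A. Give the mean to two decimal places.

Sorted (descending): 95, 89, 77, 67, 67, 67, 59, 57, 35, 33
The 3 values of 67 occupy positions 4–6 → each gets rank 4.
Group A values → pooled ranks: 67→4, 67→4, 77→3, 33→10, 59→7
Mean rank = (4 + 4 + 3 + 10 + 7) / 5 = 5.60

5.60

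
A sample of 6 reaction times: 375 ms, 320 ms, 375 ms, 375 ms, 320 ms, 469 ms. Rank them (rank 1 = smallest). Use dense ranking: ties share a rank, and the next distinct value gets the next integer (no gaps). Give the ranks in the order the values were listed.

2, 1, 2, 2, 1, 3

Sorted (ascending): 320, 320, 375, 375, 375, 469
The 2 values of 320 share dense rank 1.
The 3 values of 375 share dense rank 2.
Remaining distinct values take the next consecutive integers.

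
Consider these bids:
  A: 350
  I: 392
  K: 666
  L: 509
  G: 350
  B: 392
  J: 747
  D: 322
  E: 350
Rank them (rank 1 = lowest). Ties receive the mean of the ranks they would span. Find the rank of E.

Sorted (ascending): 322, 350, 350, 350, 392, 392, 509, 666, 747
The 3 values of 350 occupy positions 2–4 → average rank 3.
The 2 values of 392 occupy positions 5–6 → average rank (5+6)/2 = 5.5.
E has value 350 → rank 3.

3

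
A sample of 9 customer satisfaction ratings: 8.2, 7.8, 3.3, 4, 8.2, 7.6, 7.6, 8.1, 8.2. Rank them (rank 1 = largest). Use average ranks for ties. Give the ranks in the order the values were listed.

Sorted (descending): 8.2, 8.2, 8.2, 8.1, 7.8, 7.6, 7.6, 4, 3.3
The 3 values of 8.2 occupy positions 1–3 → average rank 2.
The 2 values of 7.6 occupy positions 6–7 → average rank (6+7)/2 = 6.5.

2, 5, 9, 8, 2, 6.5, 6.5, 4, 2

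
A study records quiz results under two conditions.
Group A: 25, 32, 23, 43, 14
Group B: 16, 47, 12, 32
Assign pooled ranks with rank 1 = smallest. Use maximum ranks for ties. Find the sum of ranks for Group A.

Sorted (ascending): 12, 14, 16, 23, 25, 32, 32, 43, 47
The 2 values of 32 occupy positions 6–7 → each gets rank 7.
Group A values → pooled ranks: 25→5, 32→7, 23→4, 43→8, 14→2
Rank sum = 5 + 7 + 4 + 8 + 2 = 26

26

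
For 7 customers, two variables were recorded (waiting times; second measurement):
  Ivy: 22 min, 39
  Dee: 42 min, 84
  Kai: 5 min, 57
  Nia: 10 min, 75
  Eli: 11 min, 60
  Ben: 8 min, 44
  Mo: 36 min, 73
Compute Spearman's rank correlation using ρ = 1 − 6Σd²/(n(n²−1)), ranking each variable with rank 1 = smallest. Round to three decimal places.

Ranks of variable 1: 5, 7, 1, 3, 4, 2, 6
Ranks of variable 2: 1, 7, 3, 6, 4, 2, 5
d = r₁ − r₂: 4, 0, -2, -3, 0, 0, 1
d²: 16, 0, 4, 9, 0, 0, 1; Σd² = 30
ρ = 1 − 6·30/(7·48) = 1 − 180/336 = 0.464

0.464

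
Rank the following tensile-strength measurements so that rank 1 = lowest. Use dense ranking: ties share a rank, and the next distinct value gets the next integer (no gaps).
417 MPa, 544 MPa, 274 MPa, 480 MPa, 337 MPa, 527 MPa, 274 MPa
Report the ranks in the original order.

3, 6, 1, 4, 2, 5, 1

Sorted (ascending): 274, 274, 337, 417, 480, 527, 544
The 2 values of 274 share dense rank 1.
Remaining distinct values take the next consecutive integers.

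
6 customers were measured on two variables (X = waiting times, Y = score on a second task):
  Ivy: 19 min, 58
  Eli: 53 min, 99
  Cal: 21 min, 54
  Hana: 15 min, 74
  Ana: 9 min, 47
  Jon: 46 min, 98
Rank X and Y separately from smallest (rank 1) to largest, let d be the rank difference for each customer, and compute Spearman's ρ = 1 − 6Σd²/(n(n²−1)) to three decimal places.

Ranks of variable 1: 3, 6, 4, 2, 1, 5
Ranks of variable 2: 3, 6, 2, 4, 1, 5
d = r₁ − r₂: 0, 0, 2, -2, 0, 0
d²: 0, 0, 4, 4, 0, 0; Σd² = 8
ρ = 1 − 6·8/(6·35) = 1 − 48/210 = 0.771

0.771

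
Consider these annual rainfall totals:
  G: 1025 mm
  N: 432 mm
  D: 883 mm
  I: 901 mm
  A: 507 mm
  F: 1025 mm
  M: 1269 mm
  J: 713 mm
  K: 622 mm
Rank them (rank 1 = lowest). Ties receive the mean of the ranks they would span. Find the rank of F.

7.5

Sorted (ascending): 432, 507, 622, 713, 883, 901, 1025, 1025, 1269
The 2 values of 1025 occupy positions 7–8 → average rank (7+8)/2 = 7.5.
F has value 1025 mm → rank 7.5.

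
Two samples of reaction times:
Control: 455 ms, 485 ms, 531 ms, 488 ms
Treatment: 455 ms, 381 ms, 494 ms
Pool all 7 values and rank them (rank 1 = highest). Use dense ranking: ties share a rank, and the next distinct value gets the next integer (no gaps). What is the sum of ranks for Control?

13

Sorted (descending): 531, 494, 488, 485, 455, 455, 381
The 2 values of 455 share dense rank 5.
Remaining distinct values take the next consecutive integers.
Control values → pooled ranks: 455→5, 485→4, 531→1, 488→3
Rank sum = 5 + 4 + 1 + 3 = 13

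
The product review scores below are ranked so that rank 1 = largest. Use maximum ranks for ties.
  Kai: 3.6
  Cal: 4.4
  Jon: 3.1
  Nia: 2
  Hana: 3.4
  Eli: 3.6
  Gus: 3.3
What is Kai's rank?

3

Sorted (descending): 4.4, 3.6, 3.6, 3.4, 3.3, 3.1, 2
The 2 values of 3.6 occupy positions 2–3 → each gets rank 3.
Kai has value 3.6 → rank 3.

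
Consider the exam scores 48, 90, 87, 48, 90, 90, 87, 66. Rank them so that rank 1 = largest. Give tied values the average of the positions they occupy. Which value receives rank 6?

Sorted (descending): 90, 90, 90, 87, 87, 66, 48, 48
The 3 values of 90 occupy positions 1–3 → average rank 2.
The 2 values of 87 occupy positions 4–5 → average rank (4+5)/2 = 4.5.
The 2 values of 48 occupy positions 7–8 → average rank (7+8)/2 = 7.5.
Rank 6 → value 66.

66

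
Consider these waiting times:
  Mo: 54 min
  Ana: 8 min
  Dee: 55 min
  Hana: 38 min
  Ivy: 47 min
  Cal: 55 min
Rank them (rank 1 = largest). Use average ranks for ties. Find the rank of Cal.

1.5

Sorted (descending): 55, 55, 54, 47, 38, 8
The 2 values of 55 occupy positions 1–2 → average rank (1+2)/2 = 1.5.
Cal has value 55 min → rank 1.5.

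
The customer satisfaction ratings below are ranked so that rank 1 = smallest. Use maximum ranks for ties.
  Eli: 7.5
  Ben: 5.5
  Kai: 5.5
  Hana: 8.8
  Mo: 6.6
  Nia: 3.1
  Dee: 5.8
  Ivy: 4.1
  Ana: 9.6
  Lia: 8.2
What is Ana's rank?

10

Sorted (ascending): 3.1, 4.1, 5.5, 5.5, 5.8, 6.6, 7.5, 8.2, 8.8, 9.6
The 2 values of 5.5 occupy positions 3–4 → each gets rank 4.
Ana has value 9.6 → rank 10.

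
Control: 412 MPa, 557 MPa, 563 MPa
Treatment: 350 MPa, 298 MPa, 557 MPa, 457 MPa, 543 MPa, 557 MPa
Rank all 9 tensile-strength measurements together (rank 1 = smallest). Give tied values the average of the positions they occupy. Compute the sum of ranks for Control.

Sorted (ascending): 298, 350, 412, 457, 543, 557, 557, 557, 563
The 3 values of 557 occupy positions 6–8 → average rank 7.
Control values → pooled ranks: 412→3, 557→7, 563→9
Rank sum = 3 + 7 + 9 = 19

19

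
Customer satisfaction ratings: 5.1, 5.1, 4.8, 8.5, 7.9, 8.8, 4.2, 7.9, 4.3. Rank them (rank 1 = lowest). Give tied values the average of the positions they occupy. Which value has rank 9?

8.8

Sorted (ascending): 4.2, 4.3, 4.8, 5.1, 5.1, 7.9, 7.9, 8.5, 8.8
The 2 values of 5.1 occupy positions 4–5 → average rank (4+5)/2 = 4.5.
The 2 values of 7.9 occupy positions 6–7 → average rank (6+7)/2 = 6.5.
Rank 9 → value 8.8.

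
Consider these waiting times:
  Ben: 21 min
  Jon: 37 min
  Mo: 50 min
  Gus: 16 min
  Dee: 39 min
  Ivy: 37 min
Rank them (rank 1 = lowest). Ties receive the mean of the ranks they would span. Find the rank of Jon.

3.5

Sorted (ascending): 16, 21, 37, 37, 39, 50
The 2 values of 37 occupy positions 3–4 → average rank (3+4)/2 = 3.5.
Jon has value 37 min → rank 3.5.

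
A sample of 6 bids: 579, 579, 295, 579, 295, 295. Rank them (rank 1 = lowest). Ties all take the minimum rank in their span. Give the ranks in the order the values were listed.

4, 4, 1, 4, 1, 1

Sorted (ascending): 295, 295, 295, 579, 579, 579
The 3 values of 295 occupy positions 1–3 → each gets rank 1.
The 3 values of 579 occupy positions 4–6 → each gets rank 4.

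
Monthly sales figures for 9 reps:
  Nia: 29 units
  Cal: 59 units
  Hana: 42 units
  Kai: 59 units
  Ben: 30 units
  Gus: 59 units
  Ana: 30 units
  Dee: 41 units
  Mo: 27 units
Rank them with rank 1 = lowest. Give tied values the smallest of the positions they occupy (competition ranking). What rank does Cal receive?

7

Sorted (ascending): 27, 29, 30, 30, 41, 42, 59, 59, 59
The 2 values of 30 occupy positions 3–4 → each gets rank 3.
The 3 values of 59 occupy positions 7–9 → each gets rank 7.
Cal has value 59 units → rank 7.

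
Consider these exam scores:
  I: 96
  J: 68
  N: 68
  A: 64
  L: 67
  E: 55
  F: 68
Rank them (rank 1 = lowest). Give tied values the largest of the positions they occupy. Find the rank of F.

6

Sorted (ascending): 55, 64, 67, 68, 68, 68, 96
The 3 values of 68 occupy positions 4–6 → each gets rank 6.
F has value 68 → rank 6.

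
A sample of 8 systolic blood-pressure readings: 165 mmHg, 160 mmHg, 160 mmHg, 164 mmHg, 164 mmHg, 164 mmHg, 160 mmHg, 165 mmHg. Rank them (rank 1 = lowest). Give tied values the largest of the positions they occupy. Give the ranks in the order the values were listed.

Sorted (ascending): 160, 160, 160, 164, 164, 164, 165, 165
The 3 values of 160 occupy positions 1–3 → each gets rank 3.
The 3 values of 164 occupy positions 4–6 → each gets rank 6.
The 2 values of 165 occupy positions 7–8 → each gets rank 8.

8, 3, 3, 6, 6, 6, 3, 8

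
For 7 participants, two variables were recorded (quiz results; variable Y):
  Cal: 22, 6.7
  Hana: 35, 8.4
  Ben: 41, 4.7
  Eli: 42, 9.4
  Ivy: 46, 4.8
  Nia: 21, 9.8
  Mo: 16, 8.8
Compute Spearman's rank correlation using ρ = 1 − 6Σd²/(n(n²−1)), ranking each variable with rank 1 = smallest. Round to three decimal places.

-0.464

Ranks of variable 1: 3, 4, 5, 6, 7, 2, 1
Ranks of variable 2: 3, 4, 1, 6, 2, 7, 5
d = r₁ − r₂: 0, 0, 4, 0, 5, -5, -4
d²: 0, 0, 16, 0, 25, 25, 16; Σd² = 82
ρ = 1 − 6·82/(7·48) = 1 − 492/336 = -0.464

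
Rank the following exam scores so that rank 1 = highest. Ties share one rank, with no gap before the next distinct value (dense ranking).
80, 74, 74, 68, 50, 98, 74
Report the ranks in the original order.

2, 3, 3, 4, 5, 1, 3

Sorted (descending): 98, 80, 74, 74, 74, 68, 50
The 3 values of 74 share dense rank 3.
Remaining distinct values take the next consecutive integers.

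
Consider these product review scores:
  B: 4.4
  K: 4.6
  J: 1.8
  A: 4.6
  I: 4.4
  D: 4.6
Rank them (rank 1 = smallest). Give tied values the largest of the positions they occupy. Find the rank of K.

6

Sorted (ascending): 1.8, 4.4, 4.4, 4.6, 4.6, 4.6
The 2 values of 4.4 occupy positions 2–3 → each gets rank 3.
The 3 values of 4.6 occupy positions 4–6 → each gets rank 6.
K has value 4.6 → rank 6.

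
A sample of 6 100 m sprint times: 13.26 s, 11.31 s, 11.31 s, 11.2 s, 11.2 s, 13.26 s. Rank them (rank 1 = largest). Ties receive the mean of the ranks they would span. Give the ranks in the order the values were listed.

1.5, 3.5, 3.5, 5.5, 5.5, 1.5

Sorted (descending): 13.26, 13.26, 11.31, 11.31, 11.2, 11.2
The 2 values of 13.26 occupy positions 1–2 → average rank (1+2)/2 = 1.5.
The 2 values of 11.31 occupy positions 3–4 → average rank (3+4)/2 = 3.5.
The 2 values of 11.2 occupy positions 5–6 → average rank (5+6)/2 = 5.5.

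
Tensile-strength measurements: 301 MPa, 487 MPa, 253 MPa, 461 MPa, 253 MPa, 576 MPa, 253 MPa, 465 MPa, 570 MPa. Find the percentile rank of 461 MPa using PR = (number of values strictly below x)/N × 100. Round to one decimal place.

44.4

N = 9.
Strictly below 461: 4. Equal to 461: 1.
PR = 4/9 × 100 = 44.4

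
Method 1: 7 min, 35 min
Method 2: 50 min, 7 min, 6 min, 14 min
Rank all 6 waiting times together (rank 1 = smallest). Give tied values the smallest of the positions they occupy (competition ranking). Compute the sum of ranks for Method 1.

Sorted (ascending): 6, 7, 7, 14, 35, 50
The 2 values of 7 occupy positions 2–3 → each gets rank 2.
Method 1 values → pooled ranks: 7→2, 35→5
Rank sum = 2 + 5 = 7

7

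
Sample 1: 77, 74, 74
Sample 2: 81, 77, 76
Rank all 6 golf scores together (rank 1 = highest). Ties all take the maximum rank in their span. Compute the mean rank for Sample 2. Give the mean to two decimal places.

2.67

Sorted (descending): 81, 77, 77, 76, 74, 74
The 2 values of 77 occupy positions 2–3 → each gets rank 3.
The 2 values of 74 occupy positions 5–6 → each gets rank 6.
Sample 2 values → pooled ranks: 81→1, 77→3, 76→4
Mean rank = (1 + 3 + 4) / 3 = 2.67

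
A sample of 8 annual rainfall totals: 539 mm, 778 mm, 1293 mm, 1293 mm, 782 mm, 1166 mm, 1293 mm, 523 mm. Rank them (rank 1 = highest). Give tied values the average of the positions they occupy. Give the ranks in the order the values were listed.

7, 6, 2, 2, 5, 4, 2, 8

Sorted (descending): 1293, 1293, 1293, 1166, 782, 778, 539, 523
The 3 values of 1293 occupy positions 1–3 → average rank 2.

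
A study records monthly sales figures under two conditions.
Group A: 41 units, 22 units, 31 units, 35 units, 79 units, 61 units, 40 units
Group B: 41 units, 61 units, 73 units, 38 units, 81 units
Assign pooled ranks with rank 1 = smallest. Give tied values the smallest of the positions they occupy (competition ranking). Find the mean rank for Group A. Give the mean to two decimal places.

5.14

Sorted (ascending): 22, 31, 35, 38, 40, 41, 41, 61, 61, 73, 79, 81
The 2 values of 41 occupy positions 6–7 → each gets rank 6.
The 2 values of 61 occupy positions 8–9 → each gets rank 8.
Group A values → pooled ranks: 41→6, 22→1, 31→2, 35→3, 79→11, 61→8, 40→5
Mean rank = (6 + 1 + 2 + 3 + 11 + 8 + 5) / 7 = 5.14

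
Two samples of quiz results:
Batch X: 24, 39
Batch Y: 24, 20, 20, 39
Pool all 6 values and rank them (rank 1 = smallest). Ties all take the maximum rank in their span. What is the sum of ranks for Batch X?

10

Sorted (ascending): 20, 20, 24, 24, 39, 39
The 2 values of 20 occupy positions 1–2 → each gets rank 2.
The 2 values of 24 occupy positions 3–4 → each gets rank 4.
The 2 values of 39 occupy positions 5–6 → each gets rank 6.
Batch X values → pooled ranks: 24→4, 39→6
Rank sum = 4 + 6 = 10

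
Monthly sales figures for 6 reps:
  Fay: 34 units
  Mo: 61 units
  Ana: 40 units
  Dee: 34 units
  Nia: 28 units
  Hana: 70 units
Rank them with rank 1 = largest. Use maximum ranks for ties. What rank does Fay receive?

Sorted (descending): 70, 61, 40, 34, 34, 28
The 2 values of 34 occupy positions 4–5 → each gets rank 5.
Fay has value 34 units → rank 5.

5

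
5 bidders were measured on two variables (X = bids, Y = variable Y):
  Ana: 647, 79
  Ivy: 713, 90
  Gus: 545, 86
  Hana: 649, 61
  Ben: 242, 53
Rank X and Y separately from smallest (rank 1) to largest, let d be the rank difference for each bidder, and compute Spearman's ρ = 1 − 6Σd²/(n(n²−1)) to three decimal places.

0.600

Ranks of variable 1: 3, 5, 2, 4, 1
Ranks of variable 2: 3, 5, 4, 2, 1
d = r₁ − r₂: 0, 0, -2, 2, 0
d²: 0, 0, 4, 4, 0; Σd² = 8
ρ = 1 − 6·8/(5·24) = 1 − 48/120 = 0.600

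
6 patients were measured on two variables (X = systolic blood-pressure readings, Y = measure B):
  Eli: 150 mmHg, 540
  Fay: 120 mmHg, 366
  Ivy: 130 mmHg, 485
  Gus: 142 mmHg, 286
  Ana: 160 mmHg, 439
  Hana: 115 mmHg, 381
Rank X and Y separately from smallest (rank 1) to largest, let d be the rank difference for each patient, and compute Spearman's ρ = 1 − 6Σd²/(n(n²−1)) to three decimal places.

0.371

Ranks of variable 1: 5, 2, 3, 4, 6, 1
Ranks of variable 2: 6, 2, 5, 1, 4, 3
d = r₁ − r₂: -1, 0, -2, 3, 2, -2
d²: 1, 0, 4, 9, 4, 4; Σd² = 22
ρ = 1 − 6·22/(6·35) = 1 − 132/210 = 0.371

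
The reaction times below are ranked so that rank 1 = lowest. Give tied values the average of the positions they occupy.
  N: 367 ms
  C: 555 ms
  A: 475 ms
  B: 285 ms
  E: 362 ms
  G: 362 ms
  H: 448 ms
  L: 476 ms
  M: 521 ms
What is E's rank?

2.5

Sorted (ascending): 285, 362, 362, 367, 448, 475, 476, 521, 555
The 2 values of 362 occupy positions 2–3 → average rank (2+3)/2 = 2.5.
E has value 362 ms → rank 2.5.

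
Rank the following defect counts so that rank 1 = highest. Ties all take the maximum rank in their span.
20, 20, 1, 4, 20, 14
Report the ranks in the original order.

3, 3, 6, 5, 3, 4

Sorted (descending): 20, 20, 20, 14, 4, 1
The 3 values of 20 occupy positions 1–3 → each gets rank 3.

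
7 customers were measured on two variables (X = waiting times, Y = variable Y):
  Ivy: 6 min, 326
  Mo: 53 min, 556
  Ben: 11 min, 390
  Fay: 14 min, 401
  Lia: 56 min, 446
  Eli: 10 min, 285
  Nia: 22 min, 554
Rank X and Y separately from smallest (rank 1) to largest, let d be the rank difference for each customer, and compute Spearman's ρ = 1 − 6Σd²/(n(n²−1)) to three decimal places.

0.857

Ranks of variable 1: 1, 6, 3, 4, 7, 2, 5
Ranks of variable 2: 2, 7, 3, 4, 5, 1, 6
d = r₁ − r₂: -1, -1, 0, 0, 2, 1, -1
d²: 1, 1, 0, 0, 4, 1, 1; Σd² = 8
ρ = 1 − 6·8/(7·48) = 1 − 48/336 = 0.857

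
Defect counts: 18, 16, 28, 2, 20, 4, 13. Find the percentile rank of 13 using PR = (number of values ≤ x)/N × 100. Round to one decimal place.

N = 7.
Strictly below 13: 2. Equal to 13: 1.
PR = 3/7 × 100 = 42.9

42.9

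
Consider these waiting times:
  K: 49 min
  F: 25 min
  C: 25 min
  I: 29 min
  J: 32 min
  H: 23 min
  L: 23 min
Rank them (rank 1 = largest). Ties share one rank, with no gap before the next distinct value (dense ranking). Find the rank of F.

Sorted (descending): 49, 32, 29, 25, 25, 23, 23
The 2 values of 25 share dense rank 4.
The 2 values of 23 share dense rank 5.
Remaining distinct values take the next consecutive integers.
F has value 25 min → rank 4.

4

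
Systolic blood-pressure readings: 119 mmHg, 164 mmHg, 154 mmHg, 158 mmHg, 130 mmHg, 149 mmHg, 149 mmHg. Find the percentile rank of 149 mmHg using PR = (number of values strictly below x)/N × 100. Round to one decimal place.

28.6

N = 7.
Strictly below 149: 2. Equal to 149: 2.
PR = 2/7 × 100 = 28.6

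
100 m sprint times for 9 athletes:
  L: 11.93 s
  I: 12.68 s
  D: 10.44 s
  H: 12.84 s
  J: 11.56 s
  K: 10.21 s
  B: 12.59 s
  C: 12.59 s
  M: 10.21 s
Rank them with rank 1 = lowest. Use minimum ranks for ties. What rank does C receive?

6

Sorted (ascending): 10.21, 10.21, 10.44, 11.56, 11.93, 12.59, 12.59, 12.68, 12.84
The 2 values of 10.21 occupy positions 1–2 → each gets rank 1.
The 2 values of 12.59 occupy positions 6–7 → each gets rank 6.
C has value 12.59 s → rank 6.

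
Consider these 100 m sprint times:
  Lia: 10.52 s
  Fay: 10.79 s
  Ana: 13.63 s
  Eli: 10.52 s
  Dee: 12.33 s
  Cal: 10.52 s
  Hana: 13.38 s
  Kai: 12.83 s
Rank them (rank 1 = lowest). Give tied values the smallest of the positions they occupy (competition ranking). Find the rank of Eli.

Sorted (ascending): 10.52, 10.52, 10.52, 10.79, 12.33, 12.83, 13.38, 13.63
The 3 values of 10.52 occupy positions 1–3 → each gets rank 1.
Eli has value 10.52 s → rank 1.

1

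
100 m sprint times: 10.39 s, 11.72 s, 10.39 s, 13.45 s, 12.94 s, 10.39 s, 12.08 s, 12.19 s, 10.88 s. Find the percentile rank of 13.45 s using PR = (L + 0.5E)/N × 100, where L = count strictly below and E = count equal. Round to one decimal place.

94.4

N = 9.
Strictly below 13.45: 8. Equal to 13.45: 1.
PR = (8 + 0.5·1)/9 × 100 = 94.4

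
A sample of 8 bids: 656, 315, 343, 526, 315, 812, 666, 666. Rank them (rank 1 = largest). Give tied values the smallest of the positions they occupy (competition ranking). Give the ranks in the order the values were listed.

Sorted (descending): 812, 666, 666, 656, 526, 343, 315, 315
The 2 values of 666 occupy positions 2–3 → each gets rank 2.
The 2 values of 315 occupy positions 7–8 → each gets rank 7.

4, 7, 6, 5, 7, 1, 2, 2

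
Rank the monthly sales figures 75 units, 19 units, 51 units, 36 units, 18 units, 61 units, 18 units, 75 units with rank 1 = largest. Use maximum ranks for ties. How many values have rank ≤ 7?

Sorted (descending): 75, 75, 61, 51, 36, 19, 18, 18
The 2 values of 75 occupy positions 1–2 → each gets rank 2.
The 2 values of 18 occupy positions 7–8 → each gets rank 8.
Ranks ≤ 7: {2, 2, 3, 4, 5, 6} → 6 values.

6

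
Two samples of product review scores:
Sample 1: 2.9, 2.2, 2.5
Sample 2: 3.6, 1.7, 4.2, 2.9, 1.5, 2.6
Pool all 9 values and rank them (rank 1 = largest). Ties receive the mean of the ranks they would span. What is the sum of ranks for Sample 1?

16.5

Sorted (descending): 4.2, 3.6, 2.9, 2.9, 2.6, 2.5, 2.2, 1.7, 1.5
The 2 values of 2.9 occupy positions 3–4 → average rank (3+4)/2 = 3.5.
Sample 1 values → pooled ranks: 2.9→3.5, 2.2→7, 2.5→6
Rank sum = 3.5 + 7 + 6 = 16.5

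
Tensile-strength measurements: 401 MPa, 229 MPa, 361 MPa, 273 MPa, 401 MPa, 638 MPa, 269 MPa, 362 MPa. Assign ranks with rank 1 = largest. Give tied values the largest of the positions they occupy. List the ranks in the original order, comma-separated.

3, 8, 5, 6, 3, 1, 7, 4

Sorted (descending): 638, 401, 401, 362, 361, 273, 269, 229
The 2 values of 401 occupy positions 2–3 → each gets rank 3.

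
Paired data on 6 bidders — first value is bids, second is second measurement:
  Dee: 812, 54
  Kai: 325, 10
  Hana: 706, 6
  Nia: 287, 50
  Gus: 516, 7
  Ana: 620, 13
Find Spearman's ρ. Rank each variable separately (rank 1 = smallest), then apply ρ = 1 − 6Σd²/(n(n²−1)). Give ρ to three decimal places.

0.029

Ranks of variable 1: 6, 2, 5, 1, 3, 4
Ranks of variable 2: 6, 3, 1, 5, 2, 4
d = r₁ − r₂: 0, -1, 4, -4, 1, 0
d²: 0, 1, 16, 16, 1, 0; Σd² = 34
ρ = 1 − 6·34/(6·35) = 1 − 204/210 = 0.029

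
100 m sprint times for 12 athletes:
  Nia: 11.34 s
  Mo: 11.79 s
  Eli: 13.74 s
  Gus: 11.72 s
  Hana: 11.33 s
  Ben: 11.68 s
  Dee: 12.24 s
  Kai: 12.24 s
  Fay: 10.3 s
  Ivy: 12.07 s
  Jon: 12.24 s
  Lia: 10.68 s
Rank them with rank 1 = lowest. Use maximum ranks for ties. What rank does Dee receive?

Sorted (ascending): 10.3, 10.68, 11.33, 11.34, 11.68, 11.72, 11.79, 12.07, 12.24, 12.24, 12.24, 13.74
The 3 values of 12.24 occupy positions 9–11 → each gets rank 11.
Dee has value 12.24 s → rank 11.

11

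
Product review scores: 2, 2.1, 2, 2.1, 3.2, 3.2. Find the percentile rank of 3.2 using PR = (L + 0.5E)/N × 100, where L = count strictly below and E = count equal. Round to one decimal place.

N = 6.
Strictly below 3.2: 4. Equal to 3.2: 2.
PR = (4 + 0.5·2)/6 × 100 = 83.3

83.3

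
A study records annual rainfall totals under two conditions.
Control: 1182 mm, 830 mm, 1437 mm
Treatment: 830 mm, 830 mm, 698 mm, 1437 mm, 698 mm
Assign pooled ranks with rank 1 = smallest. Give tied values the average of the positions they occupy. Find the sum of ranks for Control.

Sorted (ascending): 698, 698, 830, 830, 830, 1182, 1437, 1437
The 2 values of 698 occupy positions 1–2 → average rank (1+2)/2 = 1.5.
The 3 values of 830 occupy positions 3–5 → average rank 4.
The 2 values of 1437 occupy positions 7–8 → average rank (7+8)/2 = 7.5.
Control values → pooled ranks: 1182→6, 830→4, 1437→7.5
Rank sum = 6 + 4 + 7.5 = 17.5

17.5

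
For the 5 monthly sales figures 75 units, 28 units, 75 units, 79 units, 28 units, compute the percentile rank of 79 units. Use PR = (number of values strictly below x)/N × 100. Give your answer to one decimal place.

80.0

N = 5.
Strictly below 79: 4. Equal to 79: 1.
PR = 4/5 × 100 = 80.0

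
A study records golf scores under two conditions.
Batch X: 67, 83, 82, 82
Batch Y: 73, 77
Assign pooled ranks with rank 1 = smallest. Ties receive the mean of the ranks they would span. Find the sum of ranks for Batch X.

Sorted (ascending): 67, 73, 77, 82, 82, 83
The 2 values of 82 occupy positions 4–5 → average rank (4+5)/2 = 4.5.
Batch X values → pooled ranks: 67→1, 83→6, 82→4.5, 82→4.5
Rank sum = 1 + 6 + 4.5 + 4.5 = 16

16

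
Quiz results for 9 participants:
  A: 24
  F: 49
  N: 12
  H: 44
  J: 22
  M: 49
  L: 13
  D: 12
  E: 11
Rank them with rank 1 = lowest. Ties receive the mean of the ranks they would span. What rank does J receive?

Sorted (ascending): 11, 12, 12, 13, 22, 24, 44, 49, 49
The 2 values of 12 occupy positions 2–3 → average rank (2+3)/2 = 2.5.
The 2 values of 49 occupy positions 8–9 → average rank (8+9)/2 = 8.5.
J has value 22 → rank 5.

5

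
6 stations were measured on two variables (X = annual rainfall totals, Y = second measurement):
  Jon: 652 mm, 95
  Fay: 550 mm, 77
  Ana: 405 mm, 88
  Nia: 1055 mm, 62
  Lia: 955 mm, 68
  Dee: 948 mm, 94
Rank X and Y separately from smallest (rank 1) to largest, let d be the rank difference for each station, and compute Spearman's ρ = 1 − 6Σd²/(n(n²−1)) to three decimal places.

Ranks of variable 1: 3, 2, 1, 6, 5, 4
Ranks of variable 2: 6, 3, 4, 1, 2, 5
d = r₁ − r₂: -3, -1, -3, 5, 3, -1
d²: 9, 1, 9, 25, 9, 1; Σd² = 54
ρ = 1 − 6·54/(6·35) = 1 − 324/210 = -0.543

-0.543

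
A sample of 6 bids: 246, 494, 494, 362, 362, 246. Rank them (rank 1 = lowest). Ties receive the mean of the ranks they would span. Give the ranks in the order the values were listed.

1.5, 5.5, 5.5, 3.5, 3.5, 1.5

Sorted (ascending): 246, 246, 362, 362, 494, 494
The 2 values of 246 occupy positions 1–2 → average rank (1+2)/2 = 1.5.
The 2 values of 362 occupy positions 3–4 → average rank (3+4)/2 = 3.5.
The 2 values of 494 occupy positions 5–6 → average rank (5+6)/2 = 5.5.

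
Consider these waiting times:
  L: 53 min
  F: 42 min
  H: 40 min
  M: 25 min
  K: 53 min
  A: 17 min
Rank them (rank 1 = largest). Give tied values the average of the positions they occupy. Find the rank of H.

Sorted (descending): 53, 53, 42, 40, 25, 17
The 2 values of 53 occupy positions 1–2 → average rank (1+2)/2 = 1.5.
H has value 40 min → rank 4.

4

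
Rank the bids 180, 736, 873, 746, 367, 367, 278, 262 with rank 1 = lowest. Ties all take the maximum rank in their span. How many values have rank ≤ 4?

3

Sorted (ascending): 180, 262, 278, 367, 367, 736, 746, 873
The 2 values of 367 occupy positions 4–5 → each gets rank 5.
Ranks ≤ 4: {1, 2, 3} → 3 values.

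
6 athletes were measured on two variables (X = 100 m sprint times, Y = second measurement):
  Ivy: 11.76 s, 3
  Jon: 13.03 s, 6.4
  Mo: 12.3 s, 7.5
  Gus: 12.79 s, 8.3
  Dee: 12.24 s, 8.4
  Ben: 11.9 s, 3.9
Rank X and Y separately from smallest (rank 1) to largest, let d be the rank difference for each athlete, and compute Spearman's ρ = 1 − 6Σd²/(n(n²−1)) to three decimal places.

0.486

Ranks of variable 1: 1, 6, 4, 5, 3, 2
Ranks of variable 2: 1, 3, 4, 5, 6, 2
d = r₁ − r₂: 0, 3, 0, 0, -3, 0
d²: 0, 9, 0, 0, 9, 0; Σd² = 18
ρ = 1 − 6·18/(6·35) = 1 − 108/210 = 0.486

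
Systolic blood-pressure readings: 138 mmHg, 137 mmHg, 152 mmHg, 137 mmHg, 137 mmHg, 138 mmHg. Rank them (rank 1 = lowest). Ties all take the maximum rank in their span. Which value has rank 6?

Sorted (ascending): 137, 137, 137, 138, 138, 152
The 3 values of 137 occupy positions 1–3 → each gets rank 3.
The 2 values of 138 occupy positions 4–5 → each gets rank 5.
Rank 6 → value 152.

152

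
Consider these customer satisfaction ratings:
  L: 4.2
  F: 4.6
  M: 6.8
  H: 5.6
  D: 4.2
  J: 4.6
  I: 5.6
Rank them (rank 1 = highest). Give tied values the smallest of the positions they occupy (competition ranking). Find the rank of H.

Sorted (descending): 6.8, 5.6, 5.6, 4.6, 4.6, 4.2, 4.2
The 2 values of 5.6 occupy positions 2–3 → each gets rank 2.
The 2 values of 4.6 occupy positions 4–5 → each gets rank 4.
The 2 values of 4.2 occupy positions 6–7 → each gets rank 6.
H has value 5.6 → rank 2.

2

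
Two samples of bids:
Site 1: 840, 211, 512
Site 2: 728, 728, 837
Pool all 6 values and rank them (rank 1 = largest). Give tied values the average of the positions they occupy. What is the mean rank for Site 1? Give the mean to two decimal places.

4.00

Sorted (descending): 840, 837, 728, 728, 512, 211
The 2 values of 728 occupy positions 3–4 → average rank (3+4)/2 = 3.5.
Site 1 values → pooled ranks: 840→1, 211→6, 512→5
Mean rank = (1 + 6 + 5) / 3 = 4.00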